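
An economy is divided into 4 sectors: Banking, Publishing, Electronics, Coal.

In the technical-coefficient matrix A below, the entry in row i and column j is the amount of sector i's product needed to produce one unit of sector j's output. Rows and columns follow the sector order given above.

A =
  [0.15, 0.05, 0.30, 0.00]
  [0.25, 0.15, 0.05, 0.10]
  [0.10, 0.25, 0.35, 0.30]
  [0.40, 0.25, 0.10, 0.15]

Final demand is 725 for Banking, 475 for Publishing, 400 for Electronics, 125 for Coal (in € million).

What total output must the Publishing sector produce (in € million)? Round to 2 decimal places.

x_P = 1368.77

I − A =
  [   0.85    -0.05    -0.30     0.00]
  [  -0.25     0.85    -0.05    -0.10]
  [  -0.10    -0.25     0.65    -0.30]
  [  -0.40    -0.25    -0.10     0.85]
Compute the cofactors C_ij = (−1)^(i+j)·(3×3 minor ij) of I−A; the adjugate is their transpose:
adj(I−A) = Cᵀ =
  [ 0.411000   0.112375   0.211875   0.088000]
  [ 0.167875   0.382625   0.120375   0.087500]
  [ 0.253625   0.254625   0.580250   0.234750]
  [ 0.272625   0.195375   0.203375   0.406375]
det(I−A) = Σ_j (I−A)_1j·C_1j = (0.85)(0.411000) + (-0.05)(0.167875) + (-0.30)(0.253625) + (0.00)(0.272625) = 0.26486875
(I − A)⁻¹ = adj(I−A) / det(I−A) ≈
  [   1.5517     0.4243     0.7999     0.3322]
  [   0.6338     1.4446     0.4545     0.3304]
  [   0.9575     0.9613     2.1907     0.8863]
  [   1.0293     0.7376     0.7678     1.5343]
x = (I − A)⁻¹ d = adj(I−A)·d / det(I−A), with det(I−A) = 0.26486875:
  x_B = (0.411000·725 + 0.112375·475 + 0.211875·400 + 0.088000·125) / 0.26486875 = 447.103125 / 0.26486875 ≈ 1688.02
  x_P = (0.167875·725 + 0.382625·475 + 0.120375·400 + 0.087500·125) / 0.26486875 = 362.54375 / 0.26486875 ≈ 1368.77
  x_E = (0.253625·725 + 0.254625·475 + 0.580250·400 + 0.234750·125) / 0.26486875 = 566.26875 / 0.26486875 ≈ 2137.92
  x_C = (0.272625·725 + 0.195375·475 + 0.203375·400 + 0.406375·125) / 0.26486875 = 422.603125 / 0.26486875 ≈ 1595.52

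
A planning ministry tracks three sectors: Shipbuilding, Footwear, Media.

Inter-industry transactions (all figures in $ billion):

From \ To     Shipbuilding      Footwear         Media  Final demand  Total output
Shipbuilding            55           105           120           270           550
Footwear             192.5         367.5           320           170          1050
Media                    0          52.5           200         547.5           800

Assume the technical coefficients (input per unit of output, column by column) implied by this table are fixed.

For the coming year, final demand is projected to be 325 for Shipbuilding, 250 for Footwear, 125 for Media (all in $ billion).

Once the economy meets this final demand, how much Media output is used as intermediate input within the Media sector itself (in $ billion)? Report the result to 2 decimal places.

z_33 = 54.67

Technical coefficients a_ij = z_ij / X_j:
  a_11 = 55/550 = 0.10, a_21 = 192.5/550 = 0.35, a_31 = 0/550 = 0.00
  a_12 = 105/1050 = 0.10, a_22 = 367.5/1050 = 0.35, a_32 = 52.5/1050 = 0.05
  a_13 = 120/800 = 0.15, a_23 = 320/800 = 0.40, a_33 = 200/800 = 0.25
I − A =
  [   0.90    -0.10    -0.15]
  [  -0.35     0.65    -0.40]
  [   0.00    -0.05     0.75]
Cofactors of I−A, C_ij = (−1)^(i+j)·(minor ij) (rows/columns in the sector order above):
  C_11 = (0.65)(0.75) − (-0.40)(-0.05) = 0.4675
  C_12 = −[(-0.35)(0.75) − (-0.40)(0.00)] = 0.2625
  C_13 = (-0.35)(-0.05) − (0.65)(0.00) = 0.0175
  C_21 = −[(-0.10)(0.75) − (-0.15)(-0.05)] = 0.0825
  C_22 = (0.90)(0.75) − (-0.15)(0.00) = 0.6750
  C_23 = −[(0.90)(-0.05) − (-0.10)(0.00)] = 0.0450
  C_31 = (-0.10)(-0.40) − (-0.15)(0.65) = 0.1375
  C_32 = −[(0.90)(-0.40) − (-0.15)(-0.35)] = 0.4125
  C_33 = (0.90)(0.65) − (-0.10)(-0.35) = 0.5500
det(I−A) = Σ_j (I−A)_1j·C_1j = (0.90)(0.4675) + (-0.10)(0.2625) + (-0.15)(0.0175) = 0.391875
adj(I−A) = Cᵀ =
  [ 0.4675   0.0825   0.1375]
  [ 0.2625   0.6750   0.4125]
  [ 0.0175   0.0450   0.5500]
(I − A)⁻¹ = adj(I−A) / det(I−A) ≈
  [   1.1930     0.2105     0.3509]
  [   0.6699     1.7225     1.0526]
  [   0.0447     0.1148     1.4035]
First solve x = (I − A)⁻¹ d = adj(I−A)·d / det(I−A); in particular x_3 = (0.0175·325 + 0.0450·250 + 0.5500·125) / 0.391875 = 85.6875 / 0.391875 ≈ 218.6603.
Intermediate flow from 3 to 3: z_33 = a_33 · x_3 = 0.25 × 85.6875 / 0.391875 = 21.421875 / 0.391875 ≈ 54.67.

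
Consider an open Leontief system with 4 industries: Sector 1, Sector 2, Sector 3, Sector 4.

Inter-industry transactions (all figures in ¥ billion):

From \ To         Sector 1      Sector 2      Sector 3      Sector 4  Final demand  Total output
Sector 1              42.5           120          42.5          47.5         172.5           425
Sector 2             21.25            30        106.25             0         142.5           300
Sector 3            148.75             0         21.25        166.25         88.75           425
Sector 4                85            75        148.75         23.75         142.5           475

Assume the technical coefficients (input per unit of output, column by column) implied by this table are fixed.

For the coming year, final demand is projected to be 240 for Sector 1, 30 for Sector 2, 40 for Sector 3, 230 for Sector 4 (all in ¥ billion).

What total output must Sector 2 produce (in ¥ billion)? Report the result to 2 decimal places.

Technical coefficients a_ij = z_ij / X_j:
  a_11 = 42.5/425 = 0.10, a_21 = 21.25/425 = 0.05, a_31 = 148.75/425 = 0.35, a_41 = 85/425 = 0.20
  a_12 = 120/300 = 0.40, a_22 = 30/300 = 0.10, a_32 = 0/300 = 0.00, a_42 = 75/300 = 0.25
  a_13 = 42.5/425 = 0.10, a_23 = 106.25/425 = 0.25, a_33 = 21.25/425 = 0.05, a_43 = 148.75/425 = 0.35
  a_14 = 47.5/475 = 0.10, a_24 = 0/475 = 0.00, a_34 = 166.25/475 = 0.35, a_44 = 23.75/475 = 0.05
I − A =
  [   0.90    -0.40    -0.10    -0.10]
  [  -0.05     0.90    -0.25     0.00]
  [  -0.35     0.00     0.95    -0.35]
  [  -0.20    -0.25    -0.35     0.95]
Compute the cofactors C_ij = (−1)^(i+j)·(3×3 minor ij) of I−A; the adjugate is their transpose:
adj(I−A) = Cᵀ =
  [ 0.680125   0.344500   0.218250   0.152000]
  [ 0.139625   0.630500   0.215250   0.094000]
  [ 0.366625   0.248500   0.731250   0.308000]
  [ 0.315000   0.330000   0.372000   0.684000]
det(I−A) = Σ_j (I−A)_1j·C_1j = (0.90)(0.680125) + (-0.40)(0.139625) + (-0.10)(0.366625) + (-0.10)(0.315000) = 0.4881
(I − A)⁻¹ = adj(I−A) / det(I−A) ≈
  [   1.3934     0.7058     0.4471     0.3114]
  [   0.2861     1.2917     0.4410     0.1926]
  [   0.7511     0.5091     1.4982     0.6310]
  [   0.6454     0.6761     0.7621     1.4014]
x = (I − A)⁻¹ d = adj(I−A)·d / det(I−A), with det(I−A) = 0.4881:
  x_1 = (0.680125·240 + 0.344500·30 + 0.218250·40 + 0.152000·230) / 0.4881 = 217.255 / 0.4881 ≈ 445.10
  x_2 = (0.139625·240 + 0.630500·30 + 0.215250·40 + 0.094000·230) / 0.4881 = 82.655 / 0.4881 ≈ 169.34
  x_3 = (0.366625·240 + 0.248500·30 + 0.731250·40 + 0.308000·230) / 0.4881 = 195.535 / 0.4881 ≈ 400.60
  x_4 = (0.315000·240 + 0.330000·30 + 0.372000·40 + 0.684000·230) / 0.4881 = 257.70 / 0.4881 ≈ 527.97

x_2 = 169.34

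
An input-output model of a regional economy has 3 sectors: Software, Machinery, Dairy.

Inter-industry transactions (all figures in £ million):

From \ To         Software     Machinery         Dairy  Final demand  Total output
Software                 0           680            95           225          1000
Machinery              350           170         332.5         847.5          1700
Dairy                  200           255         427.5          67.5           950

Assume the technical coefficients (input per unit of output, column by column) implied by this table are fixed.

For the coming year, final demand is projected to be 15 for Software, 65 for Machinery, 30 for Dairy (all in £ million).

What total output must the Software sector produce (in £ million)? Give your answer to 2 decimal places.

x_1 = 91.69

Technical coefficients a_ij = z_ij / X_j:
  a_11 = 0/1000 = 0.00, a_21 = 350/1000 = 0.35, a_31 = 200/1000 = 0.20
  a_12 = 680/1700 = 0.40, a_22 = 170/1700 = 0.10, a_32 = 255/1700 = 0.15
  a_13 = 95/950 = 0.10, a_23 = 332.5/950 = 0.35, a_33 = 427.5/950 = 0.45
I − A =
  [   1.00    -0.40    -0.10]
  [  -0.35     0.90    -0.35]
  [  -0.20    -0.15     0.55]
Cofactors of I−A, C_ij = (−1)^(i+j)·(minor ij) (rows/columns in the sector order above):
  C_11 = (0.90)(0.55) − (-0.35)(-0.15) = 0.4425
  C_12 = −[(-0.35)(0.55) − (-0.35)(-0.20)] = 0.2625
  C_13 = (-0.35)(-0.15) − (0.90)(-0.20) = 0.2325
  C_21 = −[(-0.40)(0.55) − (-0.10)(-0.15)] = 0.2350
  C_22 = (1.00)(0.55) − (-0.10)(-0.20) = 0.5300
  C_23 = −[(1.00)(-0.15) − (-0.40)(-0.20)] = 0.2300
  C_31 = (-0.40)(-0.35) − (-0.10)(0.90) = 0.2300
  C_32 = −[(1.00)(-0.35) − (-0.10)(-0.35)] = 0.3850
  C_33 = (1.00)(0.90) − (-0.40)(-0.35) = 0.7600
det(I−A) = Σ_j (I−A)_1j·C_1j = (1.00)(0.4425) + (-0.40)(0.2625) + (-0.10)(0.2325) = 0.31425
adj(I−A) = Cᵀ =
  [ 0.4425   0.2350   0.2300]
  [ 0.2625   0.5300   0.3850]
  [ 0.2325   0.2300   0.7600]
(I − A)⁻¹ = adj(I−A) / det(I−A) ≈
  [   1.4081     0.7478     0.7319]
  [   0.8353     1.6866     1.2251]
  [   0.7399     0.7319     2.4185]
x = (I − A)⁻¹ d = adj(I−A)·d / det(I−A), with det(I−A) = 0.31425:
  x_1 = (0.4425·15 + 0.2350·65 + 0.2300·30) / 0.31425 = 28.8125 / 0.31425 ≈ 91.69
  x_2 = (0.2625·15 + 0.5300·65 + 0.3850·30) / 0.31425 = 49.9375 / 0.31425 ≈ 158.91
  x_3 = (0.2325·15 + 0.2300·65 + 0.7600·30) / 0.31425 = 41.2375 / 0.31425 ≈ 131.23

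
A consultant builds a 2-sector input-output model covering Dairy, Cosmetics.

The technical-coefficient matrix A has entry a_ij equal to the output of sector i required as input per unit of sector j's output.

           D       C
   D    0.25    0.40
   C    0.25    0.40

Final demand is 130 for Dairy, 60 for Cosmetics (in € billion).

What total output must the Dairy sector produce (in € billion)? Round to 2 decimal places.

x_D = 291.43

I − A =
  [   0.75    -0.40]
  [  -0.25     0.60]
det(I−A) = (0.75)(0.60) − (-0.40)(-0.25) = 0.3500
adj(I−A) = [[0.60, 0.40], [0.25, 0.75]]
(I − A)⁻¹ = adj(I−A) / det(I−A) ≈
  [   1.7143     1.1429]
  [   0.7143     2.1429]
x = (I − A)⁻¹ d = adj(I−A)·d / det(I−A), with det(I−A) = 0.3500:
  x_D = (0.60·130 + 0.40·60) / 0.3500 = 102.00 / 0.3500 ≈ 291.43
  x_C = (0.25·130 + 0.75·60) / 0.3500 = 77.50 / 0.3500 ≈ 221.43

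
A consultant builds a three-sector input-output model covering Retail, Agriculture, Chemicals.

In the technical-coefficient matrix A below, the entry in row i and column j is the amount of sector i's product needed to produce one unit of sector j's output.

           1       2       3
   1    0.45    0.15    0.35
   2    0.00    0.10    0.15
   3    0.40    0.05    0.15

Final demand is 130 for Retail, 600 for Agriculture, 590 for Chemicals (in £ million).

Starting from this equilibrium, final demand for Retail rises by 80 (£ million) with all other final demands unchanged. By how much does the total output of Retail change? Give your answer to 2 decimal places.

Δx_1 = 215.18

I − A =
  [   0.55    -0.15    -0.35]
  [   0.00     0.90    -0.15]
  [  -0.40    -0.05     0.85]
Cofactors of I−A, C_ij = (−1)^(i+j)·(minor ij) (rows/columns in the sector order above):
  C_11 = (0.90)(0.85) − (-0.15)(-0.05) = 0.7575
  C_12 = −[(0.00)(0.85) − (-0.15)(-0.40)] = 0.0600
  C_13 = (0.00)(-0.05) − (0.90)(-0.40) = 0.3600
  C_21 = −[(-0.15)(0.85) − (-0.35)(-0.05)] = 0.1450
  C_22 = (0.55)(0.85) − (-0.35)(-0.40) = 0.3275
  C_23 = −[(0.55)(-0.05) − (-0.15)(-0.40)] = 0.0875
  C_31 = (-0.15)(-0.15) − (-0.35)(0.90) = 0.3375
  C_32 = −[(0.55)(-0.15) − (-0.35)(0.00)] = 0.0825
  C_33 = (0.55)(0.90) − (-0.15)(0.00) = 0.4950
det(I−A) = Σ_j (I−A)_1j·C_1j = (0.55)(0.7575) + (-0.15)(0.0600) + (-0.35)(0.3600) = 0.281625
adj(I−A) = Cᵀ =
  [ 0.7575   0.1450   0.3375]
  [ 0.0600   0.3275   0.0825]
  [ 0.3600   0.0875   0.4950]
(I − A)⁻¹ = adj(I−A) / det(I−A) ≈
  [   2.6897     0.5149     1.1984]
  [   0.2130     1.1629     0.2929]
  [   1.2783     0.3107     1.7577]
Δx = (I − A)⁻¹ Δd with Δd having +80 in the Retail component and 0 elsewhere.
So Δx_1 = L_11 · (+80), where L_11 = adj(I−A)_11 / det(I−A) = 0.7575 / 0.281625.
Δx_1 = 0.7575 × (+80) / 0.281625 = 60.60 / 0.281625 ≈ 215.18.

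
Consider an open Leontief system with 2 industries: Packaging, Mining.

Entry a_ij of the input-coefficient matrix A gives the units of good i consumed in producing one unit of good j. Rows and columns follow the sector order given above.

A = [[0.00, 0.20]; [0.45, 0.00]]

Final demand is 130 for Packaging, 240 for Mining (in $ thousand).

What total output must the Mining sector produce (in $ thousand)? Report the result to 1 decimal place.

I − A =
  [   1.00    -0.20]
  [  -0.45     1.00]
det(I−A) = (1.00)(1.00) − (-0.20)(-0.45) = 0.9100
adj(I−A) = [[1.00, 0.20], [0.45, 1.00]]
(I − A)⁻¹ = adj(I−A) / det(I−A) ≈
  [   1.0989     0.2198]
  [   0.4945     1.0989]
x = (I − A)⁻¹ d = adj(I−A)·d / det(I−A), with det(I−A) = 0.9100:
  x_P = (1.00·130 + 0.20·240) / 0.9100 = 178.00 / 0.9100 ≈ 195.6
  x_M = (0.45·130 + 1.00·240) / 0.9100 = 298.50 / 0.9100 ≈ 328.0

x_M = 328.0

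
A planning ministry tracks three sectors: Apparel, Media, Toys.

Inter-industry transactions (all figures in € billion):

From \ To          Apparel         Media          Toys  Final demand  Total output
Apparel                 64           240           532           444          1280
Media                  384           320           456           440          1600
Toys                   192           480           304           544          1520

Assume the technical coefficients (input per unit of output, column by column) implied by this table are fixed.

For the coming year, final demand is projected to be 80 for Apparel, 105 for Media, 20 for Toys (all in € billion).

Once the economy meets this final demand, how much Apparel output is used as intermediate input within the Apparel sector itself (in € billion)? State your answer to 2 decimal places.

Technical coefficients a_ij = z_ij / X_j:
  a_11 = 64/1280 = 0.05, a_21 = 384/1280 = 0.30, a_31 = 192/1280 = 0.15
  a_12 = 240/1600 = 0.15, a_22 = 320/1600 = 0.20, a_32 = 480/1600 = 0.30
  a_13 = 532/1520 = 0.35, a_23 = 456/1520 = 0.30, a_33 = 304/1520 = 0.20
I − A =
  [   0.95    -0.15    -0.35]
  [  -0.30     0.80    -0.30]
  [  -0.15    -0.30     0.80]
Cofactors of I−A, C_ij = (−1)^(i+j)·(minor ij) (rows/columns in the sector order above):
  C_11 = (0.80)(0.80) − (-0.30)(-0.30) = 0.5500
  C_12 = −[(-0.30)(0.80) − (-0.30)(-0.15)] = 0.2850
  C_13 = (-0.30)(-0.30) − (0.80)(-0.15) = 0.2100
  C_21 = −[(-0.15)(0.80) − (-0.35)(-0.30)] = 0.2250
  C_22 = (0.95)(0.80) − (-0.35)(-0.15) = 0.7075
  C_23 = −[(0.95)(-0.30) − (-0.15)(-0.15)] = 0.3075
  C_31 = (-0.15)(-0.30) − (-0.35)(0.80) = 0.3250
  C_32 = −[(0.95)(-0.30) − (-0.35)(-0.30)] = 0.3900
  C_33 = (0.95)(0.80) − (-0.15)(-0.30) = 0.7150
det(I−A) = Σ_j (I−A)_1j·C_1j = (0.95)(0.5500) + (-0.15)(0.2850) + (-0.35)(0.2100) = 0.40625
adj(I−A) = Cᵀ =
  [ 0.5500   0.2250   0.3250]
  [ 0.2850   0.7075   0.3900]
  [ 0.2100   0.3075   0.7150]
(I − A)⁻¹ = adj(I−A) / det(I−A) ≈
  [   1.3538     0.5538     0.8000]
  [   0.7015     1.7415     0.9600]
  [   0.5169     0.7569     1.7600]
First solve x = (I − A)⁻¹ d = adj(I−A)·d / det(I−A); in particular x_1 = (0.5500·80 + 0.2250·105 + 0.3250·20) / 0.40625 = 74.125 / 0.40625 ≈ 182.4615.
Intermediate flow from 1 to 1: z_11 = a_11 · x_1 = 0.05 × 74.125 / 0.40625 = 3.70625 / 0.40625 ≈ 9.12.

z_11 = 9.12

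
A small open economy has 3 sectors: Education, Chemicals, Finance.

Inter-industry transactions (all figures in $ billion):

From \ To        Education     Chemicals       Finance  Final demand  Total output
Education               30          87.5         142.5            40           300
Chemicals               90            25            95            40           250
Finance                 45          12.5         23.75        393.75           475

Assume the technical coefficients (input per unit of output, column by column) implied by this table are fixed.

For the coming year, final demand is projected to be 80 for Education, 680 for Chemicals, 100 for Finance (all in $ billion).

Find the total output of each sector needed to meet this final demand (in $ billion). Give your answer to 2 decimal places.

Technical coefficients a_ij = z_ij / X_j:
  a_EE = 30/300 = 0.10, a_CE = 90/300 = 0.30, a_FE = 45/300 = 0.15
  a_EC = 87.5/250 = 0.35, a_CC = 25/250 = 0.10, a_FC = 12.5/250 = 0.05
  a_EF = 142.5/475 = 0.30, a_CF = 95/475 = 0.20, a_FF = 23.75/475 = 0.05
I − A =
  [   0.90    -0.35    -0.30]
  [  -0.30     0.90    -0.20]
  [  -0.15    -0.05     0.95]
Cofactors of I−A, C_ij = (−1)^(i+j)·(minor ij) (rows/columns in the sector order above):
  C_11 = (0.90)(0.95) − (-0.20)(-0.05) = 0.8450
  C_12 = −[(-0.30)(0.95) − (-0.20)(-0.15)] = 0.3150
  C_13 = (-0.30)(-0.05) − (0.90)(-0.15) = 0.1500
  C_21 = −[(-0.35)(0.95) − (-0.30)(-0.05)] = 0.3475
  C_22 = (0.90)(0.95) − (-0.30)(-0.15) = 0.8100
  C_23 = −[(0.90)(-0.05) − (-0.35)(-0.15)] = 0.0975
  C_31 = (-0.35)(-0.20) − (-0.30)(0.90) = 0.3400
  C_32 = −[(0.90)(-0.20) − (-0.30)(-0.30)] = 0.2700
  C_33 = (0.90)(0.90) − (-0.35)(-0.30) = 0.7050
det(I−A) = Σ_j (I−A)_1j·C_1j = (0.90)(0.8450) + (-0.35)(0.3150) + (-0.30)(0.1500) = 0.60525
adj(I−A) = Cᵀ =
  [ 0.8450   0.3475   0.3400]
  [ 0.3150   0.8100   0.2700]
  [ 0.1500   0.0975   0.7050]
(I − A)⁻¹ = adj(I−A) / det(I−A) ≈
  [   1.3961     0.5741     0.5618]
  [   0.5204     1.3383     0.4461]
  [   0.2478     0.1611     1.1648]
x = (I − A)⁻¹ d = adj(I−A)·d / det(I−A), with det(I−A) = 0.60525:
  x_E = (0.8450·80 + 0.3475·680 + 0.3400·100) / 0.60525 = 337.90 / 0.60525 ≈ 558.28
  x_C = (0.3150·80 + 0.8100·680 + 0.2700·100) / 0.60525 = 603.00 / 0.60525 ≈ 996.28
  x_F = (0.1500·80 + 0.0975·680 + 0.7050·100) / 0.60525 = 148.80 / 0.60525 ≈ 245.85

x_E = 558.28, x_C = 996.28, x_F = 245.85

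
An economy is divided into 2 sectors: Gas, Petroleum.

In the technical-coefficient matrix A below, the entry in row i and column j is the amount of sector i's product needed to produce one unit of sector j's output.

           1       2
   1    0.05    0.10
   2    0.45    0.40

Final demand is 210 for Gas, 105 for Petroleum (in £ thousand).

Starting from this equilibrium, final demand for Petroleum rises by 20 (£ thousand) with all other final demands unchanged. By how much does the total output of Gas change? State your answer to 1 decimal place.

Δx_1 = 3.8

I − A =
  [   0.95    -0.10]
  [  -0.45     0.60]
det(I−A) = (0.95)(0.60) − (-0.10)(-0.45) = 0.5250
adj(I−A) = [[0.60, 0.10], [0.45, 0.95]]
(I − A)⁻¹ = adj(I−A) / det(I−A) ≈
  [   1.1429     0.1905]
  [   0.8571     1.8095]
Δx = (I − A)⁻¹ Δd with Δd having +20 in the Petroleum component and 0 elsewhere.
So Δx_1 = L_12 · (+20), where L_12 = adj(I−A)_12 / det(I−A) = 0.10 / 0.5250.
Δx_1 = 0.10 × (+20) / 0.5250 = 2.00 / 0.5250 ≈ 3.8.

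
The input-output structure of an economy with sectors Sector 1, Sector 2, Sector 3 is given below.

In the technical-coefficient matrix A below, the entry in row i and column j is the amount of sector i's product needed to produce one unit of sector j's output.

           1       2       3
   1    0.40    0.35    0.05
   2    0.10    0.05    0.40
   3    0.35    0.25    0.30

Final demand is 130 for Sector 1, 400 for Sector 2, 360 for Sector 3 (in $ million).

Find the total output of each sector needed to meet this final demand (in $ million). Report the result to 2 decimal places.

x_1 = 985.16, x_2 = 1116.61, x_3 = 1405.65

I − A =
  [   0.60    -0.35    -0.05]
  [  -0.10     0.95    -0.40]
  [  -0.35    -0.25     0.70]
Cofactors of I−A, C_ij = (−1)^(i+j)·(minor ij) (rows/columns in the sector order above):
  C_11 = (0.95)(0.70) − (-0.40)(-0.25) = 0.5650
  C_12 = −[(-0.10)(0.70) − (-0.40)(-0.35)] = 0.2100
  C_13 = (-0.10)(-0.25) − (0.95)(-0.35) = 0.3575
  C_21 = −[(-0.35)(0.70) − (-0.05)(-0.25)] = 0.2575
  C_22 = (0.60)(0.70) − (-0.05)(-0.35) = 0.4025
  C_23 = −[(0.60)(-0.25) − (-0.35)(-0.35)] = 0.2725
  C_31 = (-0.35)(-0.40) − (-0.05)(0.95) = 0.1875
  C_32 = −[(0.60)(-0.40) − (-0.05)(-0.10)] = 0.2450
  C_33 = (0.60)(0.95) − (-0.35)(-0.10) = 0.5350
det(I−A) = Σ_j (I−A)_1j·C_1j = (0.60)(0.5650) + (-0.35)(0.2100) + (-0.05)(0.3575) = 0.247625
adj(I−A) = Cᵀ =
  [ 0.5650   0.2575   0.1875]
  [ 0.2100   0.4025   0.2450]
  [ 0.3575   0.2725   0.5350]
(I − A)⁻¹ = adj(I−A) / det(I−A) ≈
  [   2.2817     1.0399     0.7572]
  [   0.8481     1.6254     0.9894]
  [   1.4437     1.1005     2.1605]
x = (I − A)⁻¹ d = adj(I−A)·d / det(I−A), with det(I−A) = 0.247625:
  x_1 = (0.5650·130 + 0.2575·400 + 0.1875·360) / 0.247625 = 243.95 / 0.247625 ≈ 985.16
  x_2 = (0.2100·130 + 0.4025·400 + 0.2450·360) / 0.247625 = 276.50 / 0.247625 ≈ 1116.61
  x_3 = (0.3575·130 + 0.2725·400 + 0.5350·360) / 0.247625 = 348.075 / 0.247625 ≈ 1405.65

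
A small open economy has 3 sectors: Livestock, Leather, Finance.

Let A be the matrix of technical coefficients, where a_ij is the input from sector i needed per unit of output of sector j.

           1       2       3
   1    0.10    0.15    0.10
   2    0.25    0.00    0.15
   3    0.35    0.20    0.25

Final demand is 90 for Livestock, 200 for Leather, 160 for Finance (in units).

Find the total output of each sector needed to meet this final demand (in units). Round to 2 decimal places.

x_1 = 193.88, x_2 = 306.29, x_3 = 385.49

I − A =
  [   0.90    -0.15    -0.10]
  [  -0.25     1.00    -0.15]
  [  -0.35    -0.20     0.75]
Cofactors of I−A, C_ij = (−1)^(i+j)·(minor ij) (rows/columns in the sector order above):
  C_11 = (1.00)(0.75) − (-0.15)(-0.20) = 0.7200
  C_12 = −[(-0.25)(0.75) − (-0.15)(-0.35)] = 0.2400
  C_13 = (-0.25)(-0.20) − (1.00)(-0.35) = 0.4000
  C_21 = −[(-0.15)(0.75) − (-0.10)(-0.20)] = 0.1325
  C_22 = (0.90)(0.75) − (-0.10)(-0.35) = 0.6400
  C_23 = −[(0.90)(-0.20) − (-0.15)(-0.35)] = 0.2325
  C_31 = (-0.15)(-0.15) − (-0.10)(1.00) = 0.1225
  C_32 = −[(0.90)(-0.15) − (-0.10)(-0.25)] = 0.1600
  C_33 = (0.90)(1.00) − (-0.15)(-0.25) = 0.8625
det(I−A) = Σ_j (I−A)_1j·C_1j = (0.90)(0.7200) + (-0.15)(0.2400) + (-0.10)(0.4000) = 0.5720
adj(I−A) = Cᵀ =
  [ 0.7200   0.1325   0.1225]
  [ 0.2400   0.6400   0.1600]
  [ 0.4000   0.2325   0.8625]
(I − A)⁻¹ = adj(I−A) / det(I−A) ≈
  [   1.2587     0.2316     0.2142]
  [   0.4196     1.1189     0.2797]
  [   0.6993     0.4065     1.5079]
x = (I − A)⁻¹ d = adj(I−A)·d / det(I−A), with det(I−A) = 0.5720:
  x_1 = (0.7200·90 + 0.1325·200 + 0.1225·160) / 0.5720 = 110.90 / 0.5720 ≈ 193.88
  x_2 = (0.2400·90 + 0.6400·200 + 0.1600·160) / 0.5720 = 175.20 / 0.5720 ≈ 306.29
  x_3 = (0.4000·90 + 0.2325·200 + 0.8625·160) / 0.5720 = 220.50 / 0.5720 ≈ 385.49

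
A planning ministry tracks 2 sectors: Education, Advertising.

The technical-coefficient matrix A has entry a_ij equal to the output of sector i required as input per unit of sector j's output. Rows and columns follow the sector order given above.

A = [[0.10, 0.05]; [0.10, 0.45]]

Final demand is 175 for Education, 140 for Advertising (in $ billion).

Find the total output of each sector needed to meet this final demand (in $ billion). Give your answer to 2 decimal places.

I − A =
  [   0.90    -0.05]
  [  -0.10     0.55]
det(I−A) = (0.90)(0.55) − (-0.05)(-0.10) = 0.4900
adj(I−A) = [[0.55, 0.05], [0.10, 0.90]]
(I − A)⁻¹ = adj(I−A) / det(I−A) ≈
  [   1.1224     0.1020]
  [   0.2041     1.8367]
x = (I − A)⁻¹ d = adj(I−A)·d / det(I−A), with det(I−A) = 0.4900:
  x_E = (0.55·175 + 0.05·140) / 0.4900 = 103.25 / 0.4900 ≈ 210.71
  x_A = (0.10·175 + 0.90·140) / 0.4900 = 143.50 / 0.4900 ≈ 292.86

x_E = 210.71, x_A = 292.86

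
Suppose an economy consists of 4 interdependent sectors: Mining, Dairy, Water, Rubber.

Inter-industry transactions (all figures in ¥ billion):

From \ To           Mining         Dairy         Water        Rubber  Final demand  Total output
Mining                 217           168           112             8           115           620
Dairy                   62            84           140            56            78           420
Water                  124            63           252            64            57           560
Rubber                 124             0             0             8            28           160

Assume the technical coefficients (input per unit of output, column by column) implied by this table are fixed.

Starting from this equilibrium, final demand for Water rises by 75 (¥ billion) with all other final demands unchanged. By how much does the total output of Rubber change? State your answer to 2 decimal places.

Technical coefficients a_ij = z_ij / X_j:
  a_11 = 217/620 = 0.35, a_21 = 62/620 = 0.10, a_31 = 124/620 = 0.20, a_41 = 124/620 = 0.20
  a_12 = 168/420 = 0.40, a_22 = 84/420 = 0.20, a_32 = 63/420 = 0.15, a_42 = 0/420 = 0.00
  a_13 = 112/560 = 0.20, a_23 = 140/560 = 0.25, a_33 = 252/560 = 0.45, a_43 = 0/560 = 0.00
  a_14 = 8/160 = 0.05, a_24 = 56/160 = 0.35, a_34 = 64/160 = 0.40, a_44 = 8/160 = 0.05
I − A =
  [   0.65    -0.40    -0.20    -0.05]
  [  -0.10     0.80    -0.25    -0.35]
  [  -0.20    -0.15     0.55    -0.40]
  [  -0.20     0.00     0.00     0.95]
Compute the cofactors C_ij = (−1)^(i+j)·(3×3 minor ij) of I−A; the adjugate is their transpose:
adj(I−A) = Cᵀ =
  [ 0.382375   0.237500   0.247000   0.211625]
  [ 0.158250   0.280125   0.184875   0.189375]
  [ 0.240750   0.199125   0.420000   0.262875]
  [ 0.080500   0.050000   0.052000   0.184625]
det(I−A) = Σ_j (I−A)_1j·C_1j = (0.65)(0.382375) + (-0.40)(0.158250) + (-0.20)(0.240750) + (-0.05)(0.080500) = 0.13306875
(I − A)⁻¹ = adj(I−A) / det(I−A) ≈
  [   2.8735     1.7848     1.8562     1.5903]
  [   1.1892     2.1051     1.3893     1.4231]
  [   1.8092     1.4964     3.1563     1.9755]
  [   0.6050     0.3757     0.3908     1.3874]
Δx = (I − A)⁻¹ Δd with Δd having +75 in the Water component and 0 elsewhere.
So Δx_4 = L_43 · (+75), where L_43 = adj(I−A)_43 / det(I−A) = 0.052000 / 0.13306875.
Δx_4 = 0.052000 × (+75) / 0.13306875 = 3.90 / 0.13306875 ≈ 29.31.

Δx_4 = 29.31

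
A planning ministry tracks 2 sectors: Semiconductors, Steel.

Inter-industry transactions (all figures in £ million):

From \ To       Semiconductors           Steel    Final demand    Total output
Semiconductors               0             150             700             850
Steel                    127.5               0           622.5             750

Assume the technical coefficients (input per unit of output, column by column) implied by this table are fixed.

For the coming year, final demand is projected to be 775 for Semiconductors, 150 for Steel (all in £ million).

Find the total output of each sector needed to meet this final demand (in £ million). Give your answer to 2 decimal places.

Technical coefficients a_ij = z_ij / X_j:
  a_11 = 0/850 = 0.00, a_21 = 127.5/850 = 0.15
  a_12 = 150/750 = 0.20, a_22 = 0/750 = 0.00
I − A =
  [   1.00    -0.20]
  [  -0.15     1.00]
det(I−A) = (1.00)(1.00) − (-0.20)(-0.15) = 0.9700
adj(I−A) = [[1.00, 0.20], [0.15, 1.00]]
(I − A)⁻¹ = adj(I−A) / det(I−A) ≈
  [   1.0309     0.2062]
  [   0.1546     1.0309]
x = (I − A)⁻¹ d = adj(I−A)·d / det(I−A), with det(I−A) = 0.9700:
  x_1 = (1.00·775 + 0.20·150) / 0.9700 = 805.00 / 0.9700 ≈ 829.90
  x_2 = (0.15·775 + 1.00·150) / 0.9700 = 266.25 / 0.9700 ≈ 274.48

x_1 = 829.90, x_2 = 274.48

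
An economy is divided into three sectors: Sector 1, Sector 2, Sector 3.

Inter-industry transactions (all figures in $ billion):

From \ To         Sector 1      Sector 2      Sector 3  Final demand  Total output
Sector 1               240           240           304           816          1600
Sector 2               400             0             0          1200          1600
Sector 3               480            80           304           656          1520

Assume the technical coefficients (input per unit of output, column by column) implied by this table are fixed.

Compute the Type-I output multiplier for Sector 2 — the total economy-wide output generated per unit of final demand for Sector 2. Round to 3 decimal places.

Technical coefficients a_ij = z_ij / X_j:
  a_11 = 240/1600 = 0.15, a_21 = 400/1600 = 0.25, a_31 = 480/1600 = 0.30
  a_12 = 240/1600 = 0.15, a_22 = 0/1600 = 0.00, a_32 = 80/1600 = 0.05
  a_13 = 304/1520 = 0.20, a_23 = 0/1520 = 0.00, a_33 = 304/1520 = 0.20
I − A =
  [   0.85    -0.15    -0.20]
  [  -0.25     1.00     0.00]
  [  -0.30    -0.05     0.80]
Cofactors of I−A, C_ij = (−1)^(i+j)·(minor ij) (rows/columns in the sector order above):
  C_11 = (1.00)(0.80) − (0.00)(-0.05) = 0.8000
  C_12 = −[(-0.25)(0.80) − (0.00)(-0.30)] = 0.2000
  C_13 = (-0.25)(-0.05) − (1.00)(-0.30) = 0.3125
  C_21 = −[(-0.15)(0.80) − (-0.20)(-0.05)] = 0.1300
  C_22 = (0.85)(0.80) − (-0.20)(-0.30) = 0.6200
  C_23 = −[(0.85)(-0.05) − (-0.15)(-0.30)] = 0.0875
  C_31 = (-0.15)(0.00) − (-0.20)(1.00) = 0.2000
  C_32 = −[(0.85)(0.00) − (-0.20)(-0.25)] = 0.0500
  C_33 = (0.85)(1.00) − (-0.15)(-0.25) = 0.8125
det(I−A) = Σ_j (I−A)_1j·C_1j = (0.85)(0.8000) + (-0.15)(0.2000) + (-0.20)(0.3125) = 0.5875
adj(I−A) = Cᵀ =
  [ 0.8000   0.1300   0.2000]
  [ 0.2000   0.6200   0.0500]
  [ 0.3125   0.0875   0.8125]
(I − A)⁻¹ = adj(I−A) / det(I−A) ≈
  [   1.3617     0.2213     0.3404]
  [   0.3404     1.0553     0.0851]
  [   0.5319     0.1489     1.3830]
The output multiplier for sector j is the column-j sum of the Leontief inverse (I − A)⁻¹ = adj(I−A) / det(I−A).
Column 2 of adj(I−A): (0.1300, 0.6200, 0.0875); det(I−A) = 0.5875.
m_2 = (0.1300 + 0.6200 + 0.0875) / 0.5875 = 0.8375 / 0.5875 ≈ 1.426.

m_2 = 1.426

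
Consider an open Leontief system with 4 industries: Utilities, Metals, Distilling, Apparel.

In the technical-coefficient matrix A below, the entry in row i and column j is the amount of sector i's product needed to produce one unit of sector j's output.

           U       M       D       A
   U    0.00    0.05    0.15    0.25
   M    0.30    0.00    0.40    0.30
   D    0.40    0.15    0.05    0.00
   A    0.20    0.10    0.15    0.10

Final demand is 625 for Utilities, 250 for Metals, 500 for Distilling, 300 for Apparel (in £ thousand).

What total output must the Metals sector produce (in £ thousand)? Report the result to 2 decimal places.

x_M = 1341.17

I − A =
  [   1.00    -0.05    -0.15    -0.25]
  [  -0.30     1.00    -0.40    -0.30]
  [  -0.40    -0.15     0.95     0.00]
  [  -0.20    -0.10    -0.15     0.90]
Compute the cofactors C_ij = (−1)^(i+j)·(3×3 minor ij) of I−A; the adjugate is their transpose:
adj(I−A) = Cᵀ =
  [ 0.765750   0.092375   0.198250   0.243500]
  [ 0.475500   0.738500   0.445750   0.378250]
  [ 0.397500   0.155500   0.796000   0.162250]
  [ 0.289250   0.128500   0.226250   0.801000]
det(I−A) = Σ_j (I−A)_1j·C_1j = (1.00)(0.765750) + (-0.05)(0.475500) + (-0.15)(0.397500) + (-0.25)(0.289250) = 0.6100375
(I − A)⁻¹ = adj(I−A) / det(I−A) ≈
  [   1.2553     0.1514     0.3250     0.3992]
  [   0.7795     1.2106     0.7307     0.6200]
  [   0.6516     0.2549     1.3048     0.2660]
  [   0.4742     0.2106     0.3709     1.3130]
x = (I − A)⁻¹ d = adj(I−A)·d / det(I−A), with det(I−A) = 0.6100375:
  x_U = (0.765750·625 + 0.092375·250 + 0.198250·500 + 0.243500·300) / 0.6100375 = 673.8625 / 0.6100375 ≈ 1104.62
  x_M = (0.475500·625 + 0.738500·250 + 0.445750·500 + 0.378250·300) / 0.6100375 = 818.1625 / 0.6100375 ≈ 1341.17
  x_D = (0.397500·625 + 0.155500·250 + 0.796000·500 + 0.162250·300) / 0.6100375 = 733.9875 / 0.6100375 ≈ 1203.18
  x_A = (0.289250·625 + 0.128500·250 + 0.226250·500 + 0.801000·300) / 0.6100375 = 566.33125 / 0.6100375 ≈ 928.35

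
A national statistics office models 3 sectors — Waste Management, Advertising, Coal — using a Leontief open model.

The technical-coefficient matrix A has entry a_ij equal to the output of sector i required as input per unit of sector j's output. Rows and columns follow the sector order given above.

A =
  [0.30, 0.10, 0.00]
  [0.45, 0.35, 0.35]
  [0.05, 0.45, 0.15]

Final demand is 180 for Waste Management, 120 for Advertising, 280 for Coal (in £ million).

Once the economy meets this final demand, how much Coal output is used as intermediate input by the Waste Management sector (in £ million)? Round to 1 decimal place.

I − A =
  [   0.70    -0.10     0.00]
  [  -0.45     0.65    -0.35]
  [  -0.05    -0.45     0.85]
Cofactors of I−A, C_ij = (−1)^(i+j)·(minor ij) (rows/columns in the sector order above):
  C_11 = (0.65)(0.85) − (-0.35)(-0.45) = 0.3950
  C_12 = −[(-0.45)(0.85) − (-0.35)(-0.05)] = 0.4000
  C_13 = (-0.45)(-0.45) − (0.65)(-0.05) = 0.2350
  C_21 = −[(-0.10)(0.85) − (0.00)(-0.45)] = 0.0850
  C_22 = (0.70)(0.85) − (0.00)(-0.05) = 0.5950
  C_23 = −[(0.70)(-0.45) − (-0.10)(-0.05)] = 0.3200
  C_31 = (-0.10)(-0.35) − (0.00)(0.65) = 0.0350
  C_32 = −[(0.70)(-0.35) − (0.00)(-0.45)] = 0.2450
  C_33 = (0.70)(0.65) − (-0.10)(-0.45) = 0.4100
det(I−A) = Σ_j (I−A)_1j·C_1j = (0.70)(0.3950) + (-0.10)(0.4000) + (0.00)(0.2350) = 0.2365
adj(I−A) = Cᵀ =
  [ 0.3950   0.0850   0.0350]
  [ 0.4000   0.5950   0.2450]
  [ 0.2350   0.3200   0.4100]
(I − A)⁻¹ = adj(I−A) / det(I−A) ≈
  [   1.6702     0.3594     0.1480]
  [   1.6913     2.5159     1.0359]
  [   0.9937     1.3531     1.7336]
First solve x = (I − A)⁻¹ d = adj(I−A)·d / det(I−A); in particular x_1 = (0.3950·180 + 0.0850·120 + 0.0350·280) / 0.2365 = 91.10 / 0.2365 ≈ 385.201.
Intermediate flow from 3 to 1: z_31 = a_31 · x_1 = 0.05 × 91.10 / 0.2365 = 4.555 / 0.2365 ≈ 19.3.

z_31 = 19.3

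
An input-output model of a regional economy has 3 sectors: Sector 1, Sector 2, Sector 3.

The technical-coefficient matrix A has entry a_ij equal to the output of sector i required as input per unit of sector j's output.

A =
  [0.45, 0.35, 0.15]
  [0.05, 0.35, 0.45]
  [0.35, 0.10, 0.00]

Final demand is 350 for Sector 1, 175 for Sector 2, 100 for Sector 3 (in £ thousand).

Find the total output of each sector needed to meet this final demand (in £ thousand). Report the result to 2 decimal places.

I − A =
  [   0.55    -0.35    -0.15]
  [  -0.05     0.65    -0.45]
  [  -0.35    -0.10     1.00]
Cofactors of I−A, C_ij = (−1)^(i+j)·(minor ij) (rows/columns in the sector order above):
  C_11 = (0.65)(1.00) − (-0.45)(-0.10) = 0.6050
  C_12 = −[(-0.05)(1.00) − (-0.45)(-0.35)] = 0.2075
  C_13 = (-0.05)(-0.10) − (0.65)(-0.35) = 0.2325
  C_21 = −[(-0.35)(1.00) − (-0.15)(-0.10)] = 0.3650
  C_22 = (0.55)(1.00) − (-0.15)(-0.35) = 0.4975
  C_23 = −[(0.55)(-0.10) − (-0.35)(-0.35)] = 0.1775
  C_31 = (-0.35)(-0.45) − (-0.15)(0.65) = 0.2550
  C_32 = −[(0.55)(-0.45) − (-0.15)(-0.05)] = 0.2550
  C_33 = (0.55)(0.65) − (-0.35)(-0.05) = 0.3400
det(I−A) = Σ_j (I−A)_1j·C_1j = (0.55)(0.6050) + (-0.35)(0.2075) + (-0.15)(0.2325) = 0.22525
adj(I−A) = Cᵀ =
  [ 0.6050   0.3650   0.2550]
  [ 0.2075   0.4975   0.2550]
  [ 0.2325   0.1775   0.3400]
(I − A)⁻¹ = adj(I−A) / det(I−A) ≈
  [   2.6859     1.6204     1.1321]
  [   0.9212     2.2087     1.1321]
  [   1.0322     0.7880     1.5094]
x = (I − A)⁻¹ d = adj(I−A)·d / det(I−A), with det(I−A) = 0.22525:
  x_1 = (0.6050·350 + 0.3650·175 + 0.2550·100) / 0.22525 = 301.125 / 0.22525 ≈ 1336.85
  x_2 = (0.2075·350 + 0.4975·175 + 0.2550·100) / 0.22525 = 185.1875 / 0.22525 ≈ 822.14
  x_3 = (0.2325·350 + 0.1775·175 + 0.3400·100) / 0.22525 = 146.4375 / 0.22525 ≈ 650.11

x_1 = 1336.85, x_2 = 822.14, x_3 = 650.11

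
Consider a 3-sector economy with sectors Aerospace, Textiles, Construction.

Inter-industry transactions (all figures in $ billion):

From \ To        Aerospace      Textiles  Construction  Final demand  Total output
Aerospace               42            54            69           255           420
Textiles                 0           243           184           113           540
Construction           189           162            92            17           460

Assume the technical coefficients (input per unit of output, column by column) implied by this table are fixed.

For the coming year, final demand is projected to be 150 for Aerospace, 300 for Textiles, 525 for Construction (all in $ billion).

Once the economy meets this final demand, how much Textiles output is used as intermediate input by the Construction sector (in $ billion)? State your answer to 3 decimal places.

z_23 = 672.464

Technical coefficients a_ij = z_ij / X_j:
  a_11 = 42/420 = 0.10, a_21 = 0/420 = 0.00, a_31 = 189/420 = 0.45
  a_12 = 54/540 = 0.10, a_22 = 243/540 = 0.45, a_32 = 162/540 = 0.30
  a_13 = 69/460 = 0.15, a_23 = 184/460 = 0.40, a_33 = 92/460 = 0.20
I − A =
  [   0.90    -0.10    -0.15]
  [   0.00     0.55    -0.40]
  [  -0.45    -0.30     0.80]
Cofactors of I−A, C_ij = (−1)^(i+j)·(minor ij) (rows/columns in the sector order above):
  C_11 = (0.55)(0.80) − (-0.40)(-0.30) = 0.3200
  C_12 = −[(0.00)(0.80) − (-0.40)(-0.45)] = 0.1800
  C_13 = (0.00)(-0.30) − (0.55)(-0.45) = 0.2475
  C_21 = −[(-0.10)(0.80) − (-0.15)(-0.30)] = 0.1250
  C_22 = (0.90)(0.80) − (-0.15)(-0.45) = 0.6525
  C_23 = −[(0.90)(-0.30) − (-0.10)(-0.45)] = 0.3150
  C_31 = (-0.10)(-0.40) − (-0.15)(0.55) = 0.1225
  C_32 = −[(0.90)(-0.40) − (-0.15)(0.00)] = 0.3600
  C_33 = (0.90)(0.55) − (-0.10)(0.00) = 0.4950
det(I−A) = Σ_j (I−A)_1j·C_1j = (0.90)(0.3200) + (-0.10)(0.1800) + (-0.15)(0.2475) = 0.232875
adj(I−A) = Cᵀ =
  [ 0.3200   0.1250   0.1225]
  [ 0.1800   0.6525   0.3600]
  [ 0.2475   0.3150   0.4950]
(I − A)⁻¹ = adj(I−A) / det(I−A) ≈
  [   1.3741     0.5368     0.5260]
  [   0.7729     2.8019     1.5459]
  [   1.0628     1.3527     2.1256]
First solve x = (I − A)⁻¹ d = adj(I−A)·d / det(I−A); in particular x_3 = (0.2475·150 + 0.3150·300 + 0.4950·525) / 0.232875 = 391.50 / 0.232875 ≈ 1681.15942.
Intermediate flow from 2 to 3: z_23 = a_23 · x_3 = 0.40 × 391.50 / 0.232875 = 156.60 / 0.232875 ≈ 672.464.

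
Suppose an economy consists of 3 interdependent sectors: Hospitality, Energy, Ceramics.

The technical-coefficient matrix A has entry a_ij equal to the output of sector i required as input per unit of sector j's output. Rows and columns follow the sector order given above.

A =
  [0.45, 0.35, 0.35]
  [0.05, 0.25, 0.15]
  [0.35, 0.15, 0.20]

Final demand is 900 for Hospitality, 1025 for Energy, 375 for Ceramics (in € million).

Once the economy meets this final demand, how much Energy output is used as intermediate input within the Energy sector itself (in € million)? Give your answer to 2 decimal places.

z_EE = 584.78

I − A =
  [   0.55    -0.35    -0.35]
  [  -0.05     0.75    -0.15]
  [  -0.35    -0.15     0.80]
Cofactors of I−A, C_ij = (−1)^(i+j)·(minor ij) (rows/columns in the sector order above):
  C_11 = (0.75)(0.80) − (-0.15)(-0.15) = 0.5775
  C_12 = −[(-0.05)(0.80) − (-0.15)(-0.35)] = 0.0925
  C_13 = (-0.05)(-0.15) − (0.75)(-0.35) = 0.2700
  C_21 = −[(-0.35)(0.80) − (-0.35)(-0.15)] = 0.3325
  C_22 = (0.55)(0.80) − (-0.35)(-0.35) = 0.3175
  C_23 = −[(0.55)(-0.15) − (-0.35)(-0.35)] = 0.2050
  C_31 = (-0.35)(-0.15) − (-0.35)(0.75) = 0.3150
  C_32 = −[(0.55)(-0.15) − (-0.35)(-0.05)] = 0.1000
  C_33 = (0.55)(0.75) − (-0.35)(-0.05) = 0.3950
det(I−A) = Σ_j (I−A)_1j·C_1j = (0.55)(0.5775) + (-0.35)(0.0925) + (-0.35)(0.2700) = 0.19075
adj(I−A) = Cᵀ =
  [ 0.5775   0.3325   0.3150]
  [ 0.0925   0.3175   0.1000]
  [ 0.2700   0.2050   0.3950]
(I − A)⁻¹ = adj(I−A) / det(I−A) ≈
  [   3.0275     1.7431     1.6514]
  [   0.4849     1.6645     0.5242]
  [   1.4155     1.0747     2.0708]
First solve x = (I − A)⁻¹ d = adj(I−A)·d / det(I−A); in particular x_E = (0.0925·900 + 0.3175·1025 + 0.1000·375) / 0.19075 = 446.1875 / 0.19075 ≈ 2339.1219.
Intermediate flow from E to E: z_EE = a_EE · x_E = 0.25 × 446.1875 / 0.19075 = 111.546875 / 0.19075 ≈ 584.78.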